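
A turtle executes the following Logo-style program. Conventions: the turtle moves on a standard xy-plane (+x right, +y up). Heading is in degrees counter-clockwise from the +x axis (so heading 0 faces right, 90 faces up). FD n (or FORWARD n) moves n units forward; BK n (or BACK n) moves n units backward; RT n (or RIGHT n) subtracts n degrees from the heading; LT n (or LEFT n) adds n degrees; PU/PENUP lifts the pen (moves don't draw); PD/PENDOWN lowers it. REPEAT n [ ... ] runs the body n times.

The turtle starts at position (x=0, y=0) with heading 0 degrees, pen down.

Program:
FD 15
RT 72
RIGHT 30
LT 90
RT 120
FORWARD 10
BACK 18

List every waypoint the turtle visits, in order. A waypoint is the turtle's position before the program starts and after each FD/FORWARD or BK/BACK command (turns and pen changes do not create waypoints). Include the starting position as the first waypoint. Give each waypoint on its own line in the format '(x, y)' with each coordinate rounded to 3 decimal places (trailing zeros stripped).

Answer: (0, 0)
(15, 0)
(8.309, -7.431)
(20.353, 5.945)

Derivation:
Executing turtle program step by step:
Start: pos=(0,0), heading=0, pen down
FD 15: (0,0) -> (15,0) [heading=0, draw]
RT 72: heading 0 -> 288
RT 30: heading 288 -> 258
LT 90: heading 258 -> 348
RT 120: heading 348 -> 228
FD 10: (15,0) -> (8.309,-7.431) [heading=228, draw]
BK 18: (8.309,-7.431) -> (20.353,5.945) [heading=228, draw]
Final: pos=(20.353,5.945), heading=228, 3 segment(s) drawn
Waypoints (4 total):
(0, 0)
(15, 0)
(8.309, -7.431)
(20.353, 5.945)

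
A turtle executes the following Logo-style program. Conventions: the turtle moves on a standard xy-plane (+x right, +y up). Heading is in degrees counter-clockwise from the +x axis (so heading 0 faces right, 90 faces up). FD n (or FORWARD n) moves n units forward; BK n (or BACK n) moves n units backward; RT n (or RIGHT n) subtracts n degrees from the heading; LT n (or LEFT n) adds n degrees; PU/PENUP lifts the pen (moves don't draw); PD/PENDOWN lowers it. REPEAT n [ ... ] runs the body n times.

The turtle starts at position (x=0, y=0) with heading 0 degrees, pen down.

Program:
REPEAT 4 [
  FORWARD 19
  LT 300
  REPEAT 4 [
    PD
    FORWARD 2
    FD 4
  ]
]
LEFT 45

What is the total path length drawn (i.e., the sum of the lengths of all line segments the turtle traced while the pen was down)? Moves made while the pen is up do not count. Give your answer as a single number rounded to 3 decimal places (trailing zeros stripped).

Answer: 172

Derivation:
Executing turtle program step by step:
Start: pos=(0,0), heading=0, pen down
REPEAT 4 [
  -- iteration 1/4 --
  FD 19: (0,0) -> (19,0) [heading=0, draw]
  LT 300: heading 0 -> 300
  REPEAT 4 [
    -- iteration 1/4 --
    PD: pen down
    FD 2: (19,0) -> (20,-1.732) [heading=300, draw]
    FD 4: (20,-1.732) -> (22,-5.196) [heading=300, draw]
    -- iteration 2/4 --
    PD: pen down
    FD 2: (22,-5.196) -> (23,-6.928) [heading=300, draw]
    FD 4: (23,-6.928) -> (25,-10.392) [heading=300, draw]
    -- iteration 3/4 --
    PD: pen down
    FD 2: (25,-10.392) -> (26,-12.124) [heading=300, draw]
    FD 4: (26,-12.124) -> (28,-15.588) [heading=300, draw]
    -- iteration 4/4 --
    PD: pen down
    FD 2: (28,-15.588) -> (29,-17.321) [heading=300, draw]
    FD 4: (29,-17.321) -> (31,-20.785) [heading=300, draw]
  ]
  -- iteration 2/4 --
  FD 19: (31,-20.785) -> (40.5,-37.239) [heading=300, draw]
  LT 300: heading 300 -> 240
  REPEAT 4 [
    -- iteration 1/4 --
    PD: pen down
    FD 2: (40.5,-37.239) -> (39.5,-38.971) [heading=240, draw]
    FD 4: (39.5,-38.971) -> (37.5,-42.435) [heading=240, draw]
    -- iteration 2/4 --
    PD: pen down
    FD 2: (37.5,-42.435) -> (36.5,-44.167) [heading=240, draw]
    FD 4: (36.5,-44.167) -> (34.5,-47.631) [heading=240, draw]
    -- iteration 3/4 --
    PD: pen down
    FD 2: (34.5,-47.631) -> (33.5,-49.363) [heading=240, draw]
    FD 4: (33.5,-49.363) -> (31.5,-52.828) [heading=240, draw]
    -- iteration 4/4 --
    PD: pen down
    FD 2: (31.5,-52.828) -> (30.5,-54.56) [heading=240, draw]
    FD 4: (30.5,-54.56) -> (28.5,-58.024) [heading=240, draw]
  ]
  -- iteration 3/4 --
  FD 19: (28.5,-58.024) -> (19,-74.478) [heading=240, draw]
  LT 300: heading 240 -> 180
  REPEAT 4 [
    -- iteration 1/4 --
    PD: pen down
    FD 2: (19,-74.478) -> (17,-74.478) [heading=180, draw]
    FD 4: (17,-74.478) -> (13,-74.478) [heading=180, draw]
    -- iteration 2/4 --
    PD: pen down
    FD 2: (13,-74.478) -> (11,-74.478) [heading=180, draw]
    FD 4: (11,-74.478) -> (7,-74.478) [heading=180, draw]
    -- iteration 3/4 --
    PD: pen down
    FD 2: (7,-74.478) -> (5,-74.478) [heading=180, draw]
    FD 4: (5,-74.478) -> (1,-74.478) [heading=180, draw]
    -- iteration 4/4 --
    PD: pen down
    FD 2: (1,-74.478) -> (-1,-74.478) [heading=180, draw]
    FD 4: (-1,-74.478) -> (-5,-74.478) [heading=180, draw]
  ]
  -- iteration 4/4 --
  FD 19: (-5,-74.478) -> (-24,-74.478) [heading=180, draw]
  LT 300: heading 180 -> 120
  REPEAT 4 [
    -- iteration 1/4 --
    PD: pen down
    FD 2: (-24,-74.478) -> (-25,-72.746) [heading=120, draw]
    FD 4: (-25,-72.746) -> (-27,-69.282) [heading=120, draw]
    -- iteration 2/4 --
    PD: pen down
    FD 2: (-27,-69.282) -> (-28,-67.55) [heading=120, draw]
    FD 4: (-28,-67.55) -> (-30,-64.086) [heading=120, draw]
    -- iteration 3/4 --
    PD: pen down
    FD 2: (-30,-64.086) -> (-31,-62.354) [heading=120, draw]
    FD 4: (-31,-62.354) -> (-33,-58.89) [heading=120, draw]
    -- iteration 4/4 --
    PD: pen down
    FD 2: (-33,-58.89) -> (-34,-57.158) [heading=120, draw]
    FD 4: (-34,-57.158) -> (-36,-53.694) [heading=120, draw]
  ]
]
LT 45: heading 120 -> 165
Final: pos=(-36,-53.694), heading=165, 36 segment(s) drawn

Segment lengths:
  seg 1: (0,0) -> (19,0), length = 19
  seg 2: (19,0) -> (20,-1.732), length = 2
  seg 3: (20,-1.732) -> (22,-5.196), length = 4
  seg 4: (22,-5.196) -> (23,-6.928), length = 2
  seg 5: (23,-6.928) -> (25,-10.392), length = 4
  seg 6: (25,-10.392) -> (26,-12.124), length = 2
  seg 7: (26,-12.124) -> (28,-15.588), length = 4
  seg 8: (28,-15.588) -> (29,-17.321), length = 2
  seg 9: (29,-17.321) -> (31,-20.785), length = 4
  seg 10: (31,-20.785) -> (40.5,-37.239), length = 19
  seg 11: (40.5,-37.239) -> (39.5,-38.971), length = 2
  seg 12: (39.5,-38.971) -> (37.5,-42.435), length = 4
  seg 13: (37.5,-42.435) -> (36.5,-44.167), length = 2
  seg 14: (36.5,-44.167) -> (34.5,-47.631), length = 4
  seg 15: (34.5,-47.631) -> (33.5,-49.363), length = 2
  seg 16: (33.5,-49.363) -> (31.5,-52.828), length = 4
  seg 17: (31.5,-52.828) -> (30.5,-54.56), length = 2
  seg 18: (30.5,-54.56) -> (28.5,-58.024), length = 4
  seg 19: (28.5,-58.024) -> (19,-74.478), length = 19
  seg 20: (19,-74.478) -> (17,-74.478), length = 2
  seg 21: (17,-74.478) -> (13,-74.478), length = 4
  seg 22: (13,-74.478) -> (11,-74.478), length = 2
  seg 23: (11,-74.478) -> (7,-74.478), length = 4
  seg 24: (7,-74.478) -> (5,-74.478), length = 2
  seg 25: (5,-74.478) -> (1,-74.478), length = 4
  seg 26: (1,-74.478) -> (-1,-74.478), length = 2
  seg 27: (-1,-74.478) -> (-5,-74.478), length = 4
  seg 28: (-5,-74.478) -> (-24,-74.478), length = 19
  seg 29: (-24,-74.478) -> (-25,-72.746), length = 2
  seg 30: (-25,-72.746) -> (-27,-69.282), length = 4
  seg 31: (-27,-69.282) -> (-28,-67.55), length = 2
  seg 32: (-28,-67.55) -> (-30,-64.086), length = 4
  seg 33: (-30,-64.086) -> (-31,-62.354), length = 2
  seg 34: (-31,-62.354) -> (-33,-58.89), length = 4
  seg 35: (-33,-58.89) -> (-34,-57.158), length = 2
  seg 36: (-34,-57.158) -> (-36,-53.694), length = 4
Total = 172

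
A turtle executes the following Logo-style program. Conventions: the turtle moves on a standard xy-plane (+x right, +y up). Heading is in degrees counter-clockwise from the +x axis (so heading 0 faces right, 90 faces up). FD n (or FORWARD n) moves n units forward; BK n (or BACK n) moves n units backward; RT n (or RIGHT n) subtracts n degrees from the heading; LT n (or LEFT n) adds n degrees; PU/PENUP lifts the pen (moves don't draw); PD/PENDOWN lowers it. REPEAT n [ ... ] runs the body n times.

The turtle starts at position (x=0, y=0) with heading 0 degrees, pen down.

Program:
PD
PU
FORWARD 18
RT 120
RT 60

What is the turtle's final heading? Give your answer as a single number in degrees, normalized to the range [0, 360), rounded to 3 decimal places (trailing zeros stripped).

Executing turtle program step by step:
Start: pos=(0,0), heading=0, pen down
PD: pen down
PU: pen up
FD 18: (0,0) -> (18,0) [heading=0, move]
RT 120: heading 0 -> 240
RT 60: heading 240 -> 180
Final: pos=(18,0), heading=180, 0 segment(s) drawn

Answer: 180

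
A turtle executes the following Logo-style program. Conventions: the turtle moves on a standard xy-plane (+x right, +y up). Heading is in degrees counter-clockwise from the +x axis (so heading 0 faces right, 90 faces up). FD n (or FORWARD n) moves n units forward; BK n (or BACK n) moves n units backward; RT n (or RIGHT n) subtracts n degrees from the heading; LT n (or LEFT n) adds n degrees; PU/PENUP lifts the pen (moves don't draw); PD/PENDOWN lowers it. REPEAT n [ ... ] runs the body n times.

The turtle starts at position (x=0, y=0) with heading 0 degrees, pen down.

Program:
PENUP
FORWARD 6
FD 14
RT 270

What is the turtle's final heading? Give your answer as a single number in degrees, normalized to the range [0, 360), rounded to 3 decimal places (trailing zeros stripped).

Answer: 90

Derivation:
Executing turtle program step by step:
Start: pos=(0,0), heading=0, pen down
PU: pen up
FD 6: (0,0) -> (6,0) [heading=0, move]
FD 14: (6,0) -> (20,0) [heading=0, move]
RT 270: heading 0 -> 90
Final: pos=(20,0), heading=90, 0 segment(s) drawn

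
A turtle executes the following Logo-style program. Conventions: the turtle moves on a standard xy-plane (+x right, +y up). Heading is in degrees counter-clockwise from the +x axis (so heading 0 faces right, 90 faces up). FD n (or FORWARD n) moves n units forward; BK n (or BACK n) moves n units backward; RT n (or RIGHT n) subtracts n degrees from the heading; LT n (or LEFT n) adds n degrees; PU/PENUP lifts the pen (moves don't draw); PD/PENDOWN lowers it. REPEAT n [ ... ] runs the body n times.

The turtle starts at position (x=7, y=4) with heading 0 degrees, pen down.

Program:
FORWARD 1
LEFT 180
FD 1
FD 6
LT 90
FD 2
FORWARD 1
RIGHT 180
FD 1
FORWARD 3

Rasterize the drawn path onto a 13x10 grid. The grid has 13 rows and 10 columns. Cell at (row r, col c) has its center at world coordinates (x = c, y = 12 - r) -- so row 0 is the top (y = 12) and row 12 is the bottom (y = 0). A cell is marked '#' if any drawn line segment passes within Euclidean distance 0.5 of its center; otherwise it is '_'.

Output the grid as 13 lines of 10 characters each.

Answer: __________
__________
__________
__________
__________
__________
__________
_#________
_########_
_#________
_#________
_#________
__________

Derivation:
Segment 0: (7,4) -> (8,4)
Segment 1: (8,4) -> (7,4)
Segment 2: (7,4) -> (1,4)
Segment 3: (1,4) -> (1,2)
Segment 4: (1,2) -> (1,1)
Segment 5: (1,1) -> (1,2)
Segment 6: (1,2) -> (1,5)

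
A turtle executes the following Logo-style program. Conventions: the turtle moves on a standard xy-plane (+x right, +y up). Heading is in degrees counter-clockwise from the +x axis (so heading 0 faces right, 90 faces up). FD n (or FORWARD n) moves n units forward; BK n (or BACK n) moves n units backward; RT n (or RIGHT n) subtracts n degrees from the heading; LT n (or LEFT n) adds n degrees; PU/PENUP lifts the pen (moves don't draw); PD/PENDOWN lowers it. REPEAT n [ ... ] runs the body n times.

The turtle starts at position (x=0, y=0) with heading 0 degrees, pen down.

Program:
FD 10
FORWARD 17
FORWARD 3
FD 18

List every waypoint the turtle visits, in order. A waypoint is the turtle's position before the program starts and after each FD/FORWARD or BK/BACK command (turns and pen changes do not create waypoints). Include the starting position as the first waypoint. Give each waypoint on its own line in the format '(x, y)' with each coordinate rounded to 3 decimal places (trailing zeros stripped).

Answer: (0, 0)
(10, 0)
(27, 0)
(30, 0)
(48, 0)

Derivation:
Executing turtle program step by step:
Start: pos=(0,0), heading=0, pen down
FD 10: (0,0) -> (10,0) [heading=0, draw]
FD 17: (10,0) -> (27,0) [heading=0, draw]
FD 3: (27,0) -> (30,0) [heading=0, draw]
FD 18: (30,0) -> (48,0) [heading=0, draw]
Final: pos=(48,0), heading=0, 4 segment(s) drawn
Waypoints (5 total):
(0, 0)
(10, 0)
(27, 0)
(30, 0)
(48, 0)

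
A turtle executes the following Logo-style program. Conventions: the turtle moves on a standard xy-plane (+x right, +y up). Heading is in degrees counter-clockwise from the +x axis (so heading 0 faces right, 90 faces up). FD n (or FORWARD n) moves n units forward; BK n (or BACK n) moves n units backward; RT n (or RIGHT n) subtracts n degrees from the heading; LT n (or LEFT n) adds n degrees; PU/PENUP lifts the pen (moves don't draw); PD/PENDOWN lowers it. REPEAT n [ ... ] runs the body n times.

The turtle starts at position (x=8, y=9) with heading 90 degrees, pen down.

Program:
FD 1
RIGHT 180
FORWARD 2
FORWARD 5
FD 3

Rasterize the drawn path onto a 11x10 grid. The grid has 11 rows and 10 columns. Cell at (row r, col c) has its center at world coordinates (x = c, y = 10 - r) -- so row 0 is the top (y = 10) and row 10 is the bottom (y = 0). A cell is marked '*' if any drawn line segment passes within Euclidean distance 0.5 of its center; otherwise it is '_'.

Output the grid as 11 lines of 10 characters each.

Answer: ________*_
________*_
________*_
________*_
________*_
________*_
________*_
________*_
________*_
________*_
________*_

Derivation:
Segment 0: (8,9) -> (8,10)
Segment 1: (8,10) -> (8,8)
Segment 2: (8,8) -> (8,3)
Segment 3: (8,3) -> (8,0)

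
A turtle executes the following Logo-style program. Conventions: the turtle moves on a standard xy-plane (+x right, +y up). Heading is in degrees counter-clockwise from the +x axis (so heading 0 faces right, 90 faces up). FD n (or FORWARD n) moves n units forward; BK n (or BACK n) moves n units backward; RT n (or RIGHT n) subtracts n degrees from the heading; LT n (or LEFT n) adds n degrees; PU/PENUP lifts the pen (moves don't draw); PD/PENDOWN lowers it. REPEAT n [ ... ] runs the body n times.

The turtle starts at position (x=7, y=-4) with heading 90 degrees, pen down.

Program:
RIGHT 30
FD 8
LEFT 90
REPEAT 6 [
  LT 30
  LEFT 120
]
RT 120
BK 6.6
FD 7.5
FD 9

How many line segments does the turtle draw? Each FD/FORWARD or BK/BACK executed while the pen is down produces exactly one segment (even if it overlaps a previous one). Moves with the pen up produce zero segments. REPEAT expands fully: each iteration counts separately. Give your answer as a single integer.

Answer: 4

Derivation:
Executing turtle program step by step:
Start: pos=(7,-4), heading=90, pen down
RT 30: heading 90 -> 60
FD 8: (7,-4) -> (11,2.928) [heading=60, draw]
LT 90: heading 60 -> 150
REPEAT 6 [
  -- iteration 1/6 --
  LT 30: heading 150 -> 180
  LT 120: heading 180 -> 300
  -- iteration 2/6 --
  LT 30: heading 300 -> 330
  LT 120: heading 330 -> 90
  -- iteration 3/6 --
  LT 30: heading 90 -> 120
  LT 120: heading 120 -> 240
  -- iteration 4/6 --
  LT 30: heading 240 -> 270
  LT 120: heading 270 -> 30
  -- iteration 5/6 --
  LT 30: heading 30 -> 60
  LT 120: heading 60 -> 180
  -- iteration 6/6 --
  LT 30: heading 180 -> 210
  LT 120: heading 210 -> 330
]
RT 120: heading 330 -> 210
BK 6.6: (11,2.928) -> (16.716,6.228) [heading=210, draw]
FD 7.5: (16.716,6.228) -> (10.221,2.478) [heading=210, draw]
FD 9: (10.221,2.478) -> (2.426,-2.022) [heading=210, draw]
Final: pos=(2.426,-2.022), heading=210, 4 segment(s) drawn
Segments drawn: 4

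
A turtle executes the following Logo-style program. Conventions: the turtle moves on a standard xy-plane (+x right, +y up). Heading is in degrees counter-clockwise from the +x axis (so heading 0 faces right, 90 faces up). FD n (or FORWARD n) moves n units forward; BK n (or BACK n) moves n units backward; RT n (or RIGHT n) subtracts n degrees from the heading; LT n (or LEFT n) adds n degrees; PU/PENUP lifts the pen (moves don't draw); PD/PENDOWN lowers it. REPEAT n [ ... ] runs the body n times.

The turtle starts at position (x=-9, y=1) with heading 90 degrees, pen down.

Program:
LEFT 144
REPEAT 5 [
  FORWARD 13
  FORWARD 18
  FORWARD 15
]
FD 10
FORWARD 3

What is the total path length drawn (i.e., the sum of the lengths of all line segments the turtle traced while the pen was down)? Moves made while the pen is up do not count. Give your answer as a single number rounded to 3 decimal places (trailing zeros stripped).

Answer: 243

Derivation:
Executing turtle program step by step:
Start: pos=(-9,1), heading=90, pen down
LT 144: heading 90 -> 234
REPEAT 5 [
  -- iteration 1/5 --
  FD 13: (-9,1) -> (-16.641,-9.517) [heading=234, draw]
  FD 18: (-16.641,-9.517) -> (-27.221,-24.08) [heading=234, draw]
  FD 15: (-27.221,-24.08) -> (-36.038,-36.215) [heading=234, draw]
  -- iteration 2/5 --
  FD 13: (-36.038,-36.215) -> (-43.679,-46.732) [heading=234, draw]
  FD 18: (-43.679,-46.732) -> (-54.259,-61.294) [heading=234, draw]
  FD 15: (-54.259,-61.294) -> (-63.076,-73.43) [heading=234, draw]
  -- iteration 3/5 --
  FD 13: (-63.076,-73.43) -> (-70.717,-83.947) [heading=234, draw]
  FD 18: (-70.717,-83.947) -> (-81.298,-98.509) [heading=234, draw]
  FD 15: (-81.298,-98.509) -> (-90.114,-110.644) [heading=234, draw]
  -- iteration 4/5 --
  FD 13: (-90.114,-110.644) -> (-97.756,-121.162) [heading=234, draw]
  FD 18: (-97.756,-121.162) -> (-108.336,-135.724) [heading=234, draw]
  FD 15: (-108.336,-135.724) -> (-117.152,-147.859) [heading=234, draw]
  -- iteration 5/5 --
  FD 13: (-117.152,-147.859) -> (-124.794,-158.376) [heading=234, draw]
  FD 18: (-124.794,-158.376) -> (-135.374,-172.939) [heading=234, draw]
  FD 15: (-135.374,-172.939) -> (-144.191,-185.074) [heading=234, draw]
]
FD 10: (-144.191,-185.074) -> (-150.068,-193.164) [heading=234, draw]
FD 3: (-150.068,-193.164) -> (-151.832,-195.591) [heading=234, draw]
Final: pos=(-151.832,-195.591), heading=234, 17 segment(s) drawn

Segment lengths:
  seg 1: (-9,1) -> (-16.641,-9.517), length = 13
  seg 2: (-16.641,-9.517) -> (-27.221,-24.08), length = 18
  seg 3: (-27.221,-24.08) -> (-36.038,-36.215), length = 15
  seg 4: (-36.038,-36.215) -> (-43.679,-46.732), length = 13
  seg 5: (-43.679,-46.732) -> (-54.259,-61.294), length = 18
  seg 6: (-54.259,-61.294) -> (-63.076,-73.43), length = 15
  seg 7: (-63.076,-73.43) -> (-70.717,-83.947), length = 13
  seg 8: (-70.717,-83.947) -> (-81.298,-98.509), length = 18
  seg 9: (-81.298,-98.509) -> (-90.114,-110.644), length = 15
  seg 10: (-90.114,-110.644) -> (-97.756,-121.162), length = 13
  seg 11: (-97.756,-121.162) -> (-108.336,-135.724), length = 18
  seg 12: (-108.336,-135.724) -> (-117.152,-147.859), length = 15
  seg 13: (-117.152,-147.859) -> (-124.794,-158.376), length = 13
  seg 14: (-124.794,-158.376) -> (-135.374,-172.939), length = 18
  seg 15: (-135.374,-172.939) -> (-144.191,-185.074), length = 15
  seg 16: (-144.191,-185.074) -> (-150.068,-193.164), length = 10
  seg 17: (-150.068,-193.164) -> (-151.832,-195.591), length = 3
Total = 243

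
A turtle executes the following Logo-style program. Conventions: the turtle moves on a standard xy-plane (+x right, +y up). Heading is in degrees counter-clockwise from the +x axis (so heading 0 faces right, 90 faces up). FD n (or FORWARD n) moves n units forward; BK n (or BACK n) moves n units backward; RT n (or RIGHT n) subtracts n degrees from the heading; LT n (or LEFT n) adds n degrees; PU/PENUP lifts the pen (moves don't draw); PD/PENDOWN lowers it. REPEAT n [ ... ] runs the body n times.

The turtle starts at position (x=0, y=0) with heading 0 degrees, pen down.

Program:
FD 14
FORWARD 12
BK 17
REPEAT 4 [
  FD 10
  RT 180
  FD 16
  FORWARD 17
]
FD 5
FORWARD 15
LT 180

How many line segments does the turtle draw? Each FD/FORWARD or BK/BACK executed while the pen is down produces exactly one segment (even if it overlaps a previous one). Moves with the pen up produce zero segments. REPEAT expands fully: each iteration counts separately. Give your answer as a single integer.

Executing turtle program step by step:
Start: pos=(0,0), heading=0, pen down
FD 14: (0,0) -> (14,0) [heading=0, draw]
FD 12: (14,0) -> (26,0) [heading=0, draw]
BK 17: (26,0) -> (9,0) [heading=0, draw]
REPEAT 4 [
  -- iteration 1/4 --
  FD 10: (9,0) -> (19,0) [heading=0, draw]
  RT 180: heading 0 -> 180
  FD 16: (19,0) -> (3,0) [heading=180, draw]
  FD 17: (3,0) -> (-14,0) [heading=180, draw]
  -- iteration 2/4 --
  FD 10: (-14,0) -> (-24,0) [heading=180, draw]
  RT 180: heading 180 -> 0
  FD 16: (-24,0) -> (-8,0) [heading=0, draw]
  FD 17: (-8,0) -> (9,0) [heading=0, draw]
  -- iteration 3/4 --
  FD 10: (9,0) -> (19,0) [heading=0, draw]
  RT 180: heading 0 -> 180
  FD 16: (19,0) -> (3,0) [heading=180, draw]
  FD 17: (3,0) -> (-14,0) [heading=180, draw]
  -- iteration 4/4 --
  FD 10: (-14,0) -> (-24,0) [heading=180, draw]
  RT 180: heading 180 -> 0
  FD 16: (-24,0) -> (-8,0) [heading=0, draw]
  FD 17: (-8,0) -> (9,0) [heading=0, draw]
]
FD 5: (9,0) -> (14,0) [heading=0, draw]
FD 15: (14,0) -> (29,0) [heading=0, draw]
LT 180: heading 0 -> 180
Final: pos=(29,0), heading=180, 17 segment(s) drawn
Segments drawn: 17

Answer: 17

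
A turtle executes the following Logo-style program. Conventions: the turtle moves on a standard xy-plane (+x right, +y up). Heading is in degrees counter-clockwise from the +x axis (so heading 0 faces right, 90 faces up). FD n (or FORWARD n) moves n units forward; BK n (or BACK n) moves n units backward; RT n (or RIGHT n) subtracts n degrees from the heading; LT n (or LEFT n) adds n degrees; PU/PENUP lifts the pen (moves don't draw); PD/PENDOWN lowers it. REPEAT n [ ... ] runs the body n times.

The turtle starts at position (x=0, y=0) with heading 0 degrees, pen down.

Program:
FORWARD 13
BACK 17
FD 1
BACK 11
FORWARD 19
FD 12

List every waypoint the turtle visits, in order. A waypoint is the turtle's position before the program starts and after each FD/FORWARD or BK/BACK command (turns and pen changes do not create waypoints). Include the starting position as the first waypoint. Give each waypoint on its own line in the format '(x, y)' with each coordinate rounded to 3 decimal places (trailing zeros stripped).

Answer: (0, 0)
(13, 0)
(-4, 0)
(-3, 0)
(-14, 0)
(5, 0)
(17, 0)

Derivation:
Executing turtle program step by step:
Start: pos=(0,0), heading=0, pen down
FD 13: (0,0) -> (13,0) [heading=0, draw]
BK 17: (13,0) -> (-4,0) [heading=0, draw]
FD 1: (-4,0) -> (-3,0) [heading=0, draw]
BK 11: (-3,0) -> (-14,0) [heading=0, draw]
FD 19: (-14,0) -> (5,0) [heading=0, draw]
FD 12: (5,0) -> (17,0) [heading=0, draw]
Final: pos=(17,0), heading=0, 6 segment(s) drawn
Waypoints (7 total):
(0, 0)
(13, 0)
(-4, 0)
(-3, 0)
(-14, 0)
(5, 0)
(17, 0)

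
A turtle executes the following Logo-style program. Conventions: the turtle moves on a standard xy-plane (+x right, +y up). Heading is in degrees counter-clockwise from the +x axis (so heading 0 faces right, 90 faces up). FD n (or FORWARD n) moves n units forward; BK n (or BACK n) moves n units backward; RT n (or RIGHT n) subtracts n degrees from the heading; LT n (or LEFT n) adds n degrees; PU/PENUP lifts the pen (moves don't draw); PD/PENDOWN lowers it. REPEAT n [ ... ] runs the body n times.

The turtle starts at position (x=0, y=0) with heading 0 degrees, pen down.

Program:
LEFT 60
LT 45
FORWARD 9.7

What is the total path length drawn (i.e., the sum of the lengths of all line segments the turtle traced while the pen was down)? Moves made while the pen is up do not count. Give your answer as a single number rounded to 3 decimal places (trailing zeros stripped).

Executing turtle program step by step:
Start: pos=(0,0), heading=0, pen down
LT 60: heading 0 -> 60
LT 45: heading 60 -> 105
FD 9.7: (0,0) -> (-2.511,9.369) [heading=105, draw]
Final: pos=(-2.511,9.369), heading=105, 1 segment(s) drawn

Segment lengths:
  seg 1: (0,0) -> (-2.511,9.369), length = 9.7
Total = 9.7

Answer: 9.7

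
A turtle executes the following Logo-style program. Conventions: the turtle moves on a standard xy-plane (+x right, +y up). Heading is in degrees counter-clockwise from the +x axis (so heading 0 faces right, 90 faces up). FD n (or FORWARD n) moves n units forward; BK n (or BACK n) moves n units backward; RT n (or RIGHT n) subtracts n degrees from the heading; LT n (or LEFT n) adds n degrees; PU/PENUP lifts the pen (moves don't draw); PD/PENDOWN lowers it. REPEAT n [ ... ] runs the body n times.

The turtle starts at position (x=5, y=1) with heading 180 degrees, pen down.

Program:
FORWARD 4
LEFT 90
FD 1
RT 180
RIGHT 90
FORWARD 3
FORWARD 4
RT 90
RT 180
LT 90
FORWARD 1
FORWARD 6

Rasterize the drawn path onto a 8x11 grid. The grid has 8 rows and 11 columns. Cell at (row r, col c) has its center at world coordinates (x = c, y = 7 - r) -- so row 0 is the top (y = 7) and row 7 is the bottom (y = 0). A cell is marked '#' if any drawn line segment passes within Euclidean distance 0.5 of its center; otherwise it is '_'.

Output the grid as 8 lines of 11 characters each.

Answer: ___________
___________
___________
___________
___________
___________
_#####_____
_########__

Derivation:
Segment 0: (5,1) -> (1,1)
Segment 1: (1,1) -> (1,0)
Segment 2: (1,0) -> (4,0)
Segment 3: (4,0) -> (8,0)
Segment 4: (8,0) -> (7,0)
Segment 5: (7,0) -> (1,-0)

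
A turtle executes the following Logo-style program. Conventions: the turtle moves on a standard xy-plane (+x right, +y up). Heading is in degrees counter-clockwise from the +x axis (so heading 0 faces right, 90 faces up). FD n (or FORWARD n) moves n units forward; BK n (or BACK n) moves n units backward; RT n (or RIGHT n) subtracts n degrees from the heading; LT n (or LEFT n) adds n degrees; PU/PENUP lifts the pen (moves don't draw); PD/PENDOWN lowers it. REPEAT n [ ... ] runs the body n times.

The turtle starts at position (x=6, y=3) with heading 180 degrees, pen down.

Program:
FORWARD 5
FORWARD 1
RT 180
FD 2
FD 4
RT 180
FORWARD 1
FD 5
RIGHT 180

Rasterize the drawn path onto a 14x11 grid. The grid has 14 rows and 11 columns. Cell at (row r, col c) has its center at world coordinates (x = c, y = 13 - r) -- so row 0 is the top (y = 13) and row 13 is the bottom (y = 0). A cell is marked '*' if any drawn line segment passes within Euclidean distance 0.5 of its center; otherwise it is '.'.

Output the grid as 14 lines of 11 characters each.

Answer: ...........
...........
...........
...........
...........
...........
...........
...........
...........
...........
*******....
...........
...........
...........

Derivation:
Segment 0: (6,3) -> (1,3)
Segment 1: (1,3) -> (0,3)
Segment 2: (0,3) -> (2,3)
Segment 3: (2,3) -> (6,3)
Segment 4: (6,3) -> (5,3)
Segment 5: (5,3) -> (0,3)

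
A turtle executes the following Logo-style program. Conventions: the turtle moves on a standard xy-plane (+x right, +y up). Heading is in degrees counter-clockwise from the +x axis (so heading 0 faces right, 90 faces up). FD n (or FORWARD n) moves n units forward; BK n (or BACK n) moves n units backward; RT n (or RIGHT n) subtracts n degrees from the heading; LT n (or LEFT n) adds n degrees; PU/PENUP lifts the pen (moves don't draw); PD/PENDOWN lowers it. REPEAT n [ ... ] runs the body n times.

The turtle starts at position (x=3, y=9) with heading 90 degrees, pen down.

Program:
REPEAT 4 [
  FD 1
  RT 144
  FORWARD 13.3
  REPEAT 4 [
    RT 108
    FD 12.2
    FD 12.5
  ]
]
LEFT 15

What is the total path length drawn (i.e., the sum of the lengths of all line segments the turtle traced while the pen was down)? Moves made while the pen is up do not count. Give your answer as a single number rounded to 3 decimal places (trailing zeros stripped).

Answer: 452.4

Derivation:
Executing turtle program step by step:
Start: pos=(3,9), heading=90, pen down
REPEAT 4 [
  -- iteration 1/4 --
  FD 1: (3,9) -> (3,10) [heading=90, draw]
  RT 144: heading 90 -> 306
  FD 13.3: (3,10) -> (10.818,-0.76) [heading=306, draw]
  REPEAT 4 [
    -- iteration 1/4 --
    RT 108: heading 306 -> 198
    FD 12.2: (10.818,-0.76) -> (-0.785,-4.53) [heading=198, draw]
    FD 12.5: (-0.785,-4.53) -> (-12.674,-8.393) [heading=198, draw]
    -- iteration 2/4 --
    RT 108: heading 198 -> 90
    FD 12.2: (-12.674,-8.393) -> (-12.674,3.807) [heading=90, draw]
    FD 12.5: (-12.674,3.807) -> (-12.674,16.307) [heading=90, draw]
    -- iteration 3/4 --
    RT 108: heading 90 -> 342
    FD 12.2: (-12.674,16.307) -> (-1.071,12.537) [heading=342, draw]
    FD 12.5: (-1.071,12.537) -> (10.818,8.675) [heading=342, draw]
    -- iteration 4/4 --
    RT 108: heading 342 -> 234
    FD 12.2: (10.818,8.675) -> (3.647,-1.195) [heading=234, draw]
    FD 12.5: (3.647,-1.195) -> (-3.701,-11.308) [heading=234, draw]
  ]
  -- iteration 2/4 --
  FD 1: (-3.701,-11.308) -> (-4.289,-12.117) [heading=234, draw]
  RT 144: heading 234 -> 90
  FD 13.3: (-4.289,-12.117) -> (-4.289,1.183) [heading=90, draw]
  REPEAT 4 [
    -- iteration 1/4 --
    RT 108: heading 90 -> 342
    FD 12.2: (-4.289,1.183) -> (7.314,-2.587) [heading=342, draw]
    FD 12.5: (7.314,-2.587) -> (19.203,-6.45) [heading=342, draw]
    -- iteration 2/4 --
    RT 108: heading 342 -> 234
    FD 12.2: (19.203,-6.45) -> (12.032,-16.32) [heading=234, draw]
    FD 12.5: (12.032,-16.32) -> (4.684,-26.433) [heading=234, draw]
    -- iteration 3/4 --
    RT 108: heading 234 -> 126
    FD 12.2: (4.684,-26.433) -> (-2.487,-16.563) [heading=126, draw]
    FD 12.5: (-2.487,-16.563) -> (-9.834,-6.45) [heading=126, draw]
    -- iteration 4/4 --
    RT 108: heading 126 -> 18
    FD 12.2: (-9.834,-6.45) -> (1.769,-2.68) [heading=18, draw]
    FD 12.5: (1.769,-2.68) -> (13.657,1.183) [heading=18, draw]
  ]
  -- iteration 3/4 --
  FD 1: (13.657,1.183) -> (14.608,1.492) [heading=18, draw]
  RT 144: heading 18 -> 234
  FD 13.3: (14.608,1.492) -> (6.791,-9.268) [heading=234, draw]
  REPEAT 4 [
    -- iteration 1/4 --
    RT 108: heading 234 -> 126
    FD 12.2: (6.791,-9.268) -> (-0.38,0.602) [heading=126, draw]
    FD 12.5: (-0.38,0.602) -> (-7.728,10.715) [heading=126, draw]
    -- iteration 2/4 --
    RT 108: heading 126 -> 18
    FD 12.2: (-7.728,10.715) -> (3.875,14.485) [heading=18, draw]
    FD 12.5: (3.875,14.485) -> (15.763,18.347) [heading=18, draw]
    -- iteration 3/4 --
    RT 108: heading 18 -> 270
    FD 12.2: (15.763,18.347) -> (15.763,6.147) [heading=270, draw]
    FD 12.5: (15.763,6.147) -> (15.763,-6.353) [heading=270, draw]
    -- iteration 4/4 --
    RT 108: heading 270 -> 162
    FD 12.2: (15.763,-6.353) -> (4.16,-2.583) [heading=162, draw]
    FD 12.5: (4.16,-2.583) -> (-7.728,1.28) [heading=162, draw]
  ]
  -- iteration 4/4 --
  FD 1: (-7.728,1.28) -> (-8.679,1.589) [heading=162, draw]
  RT 144: heading 162 -> 18
  FD 13.3: (-8.679,1.589) -> (3.97,5.699) [heading=18, draw]
  REPEAT 4 [
    -- iteration 1/4 --
    RT 108: heading 18 -> 270
    FD 12.2: (3.97,5.699) -> (3.97,-6.501) [heading=270, draw]
    FD 12.5: (3.97,-6.501) -> (3.97,-19.001) [heading=270, draw]
    -- iteration 2/4 --
    RT 108: heading 270 -> 162
    FD 12.2: (3.97,-19.001) -> (-7.633,-15.231) [heading=162, draw]
    FD 12.5: (-7.633,-15.231) -> (-19.521,-11.368) [heading=162, draw]
    -- iteration 3/4 --
    RT 108: heading 162 -> 54
    FD 12.2: (-19.521,-11.368) -> (-12.35,-1.498) [heading=54, draw]
    FD 12.5: (-12.35,-1.498) -> (-5.003,8.615) [heading=54, draw]
    -- iteration 4/4 --
    RT 108: heading 54 -> 306
    FD 12.2: (-5.003,8.615) -> (2.168,-1.255) [heading=306, draw]
    FD 12.5: (2.168,-1.255) -> (9.516,-11.368) [heading=306, draw]
  ]
]
LT 15: heading 306 -> 321
Final: pos=(9.516,-11.368), heading=321, 40 segment(s) drawn

Segment lengths:
  seg 1: (3,9) -> (3,10), length = 1
  seg 2: (3,10) -> (10.818,-0.76), length = 13.3
  seg 3: (10.818,-0.76) -> (-0.785,-4.53), length = 12.2
  seg 4: (-0.785,-4.53) -> (-12.674,-8.393), length = 12.5
  seg 5: (-12.674,-8.393) -> (-12.674,3.807), length = 12.2
  seg 6: (-12.674,3.807) -> (-12.674,16.307), length = 12.5
  seg 7: (-12.674,16.307) -> (-1.071,12.537), length = 12.2
  seg 8: (-1.071,12.537) -> (10.818,8.675), length = 12.5
  seg 9: (10.818,8.675) -> (3.647,-1.195), length = 12.2
  seg 10: (3.647,-1.195) -> (-3.701,-11.308), length = 12.5
  seg 11: (-3.701,-11.308) -> (-4.289,-12.117), length = 1
  seg 12: (-4.289,-12.117) -> (-4.289,1.183), length = 13.3
  seg 13: (-4.289,1.183) -> (7.314,-2.587), length = 12.2
  seg 14: (7.314,-2.587) -> (19.203,-6.45), length = 12.5
  seg 15: (19.203,-6.45) -> (12.032,-16.32), length = 12.2
  seg 16: (12.032,-16.32) -> (4.684,-26.433), length = 12.5
  seg 17: (4.684,-26.433) -> (-2.487,-16.563), length = 12.2
  seg 18: (-2.487,-16.563) -> (-9.834,-6.45), length = 12.5
  seg 19: (-9.834,-6.45) -> (1.769,-2.68), length = 12.2
  seg 20: (1.769,-2.68) -> (13.657,1.183), length = 12.5
  seg 21: (13.657,1.183) -> (14.608,1.492), length = 1
  seg 22: (14.608,1.492) -> (6.791,-9.268), length = 13.3
  seg 23: (6.791,-9.268) -> (-0.38,0.602), length = 12.2
  seg 24: (-0.38,0.602) -> (-7.728,10.715), length = 12.5
  seg 25: (-7.728,10.715) -> (3.875,14.485), length = 12.2
  seg 26: (3.875,14.485) -> (15.763,18.347), length = 12.5
  seg 27: (15.763,18.347) -> (15.763,6.147), length = 12.2
  seg 28: (15.763,6.147) -> (15.763,-6.353), length = 12.5
  seg 29: (15.763,-6.353) -> (4.16,-2.583), length = 12.2
  seg 30: (4.16,-2.583) -> (-7.728,1.28), length = 12.5
  seg 31: (-7.728,1.28) -> (-8.679,1.589), length = 1
  seg 32: (-8.679,1.589) -> (3.97,5.699), length = 13.3
  seg 33: (3.97,5.699) -> (3.97,-6.501), length = 12.2
  seg 34: (3.97,-6.501) -> (3.97,-19.001), length = 12.5
  seg 35: (3.97,-19.001) -> (-7.633,-15.231), length = 12.2
  seg 36: (-7.633,-15.231) -> (-19.521,-11.368), length = 12.5
  seg 37: (-19.521,-11.368) -> (-12.35,-1.498), length = 12.2
  seg 38: (-12.35,-1.498) -> (-5.003,8.615), length = 12.5
  seg 39: (-5.003,8.615) -> (2.168,-1.255), length = 12.2
  seg 40: (2.168,-1.255) -> (9.516,-11.368), length = 12.5
Total = 452.4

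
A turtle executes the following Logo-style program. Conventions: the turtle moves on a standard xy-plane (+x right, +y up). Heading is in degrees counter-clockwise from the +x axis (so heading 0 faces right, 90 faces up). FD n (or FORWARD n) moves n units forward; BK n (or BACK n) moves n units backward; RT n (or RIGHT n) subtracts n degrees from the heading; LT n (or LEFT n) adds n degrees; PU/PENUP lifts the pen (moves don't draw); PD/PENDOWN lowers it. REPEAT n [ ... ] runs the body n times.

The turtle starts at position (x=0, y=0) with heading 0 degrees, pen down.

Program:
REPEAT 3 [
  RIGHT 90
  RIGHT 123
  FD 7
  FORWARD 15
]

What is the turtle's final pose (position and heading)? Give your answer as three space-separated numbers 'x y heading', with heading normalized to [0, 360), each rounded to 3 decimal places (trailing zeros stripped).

Answer: -6.061 13.613 81

Derivation:
Executing turtle program step by step:
Start: pos=(0,0), heading=0, pen down
REPEAT 3 [
  -- iteration 1/3 --
  RT 90: heading 0 -> 270
  RT 123: heading 270 -> 147
  FD 7: (0,0) -> (-5.871,3.812) [heading=147, draw]
  FD 15: (-5.871,3.812) -> (-18.451,11.982) [heading=147, draw]
  -- iteration 2/3 --
  RT 90: heading 147 -> 57
  RT 123: heading 57 -> 294
  FD 7: (-18.451,11.982) -> (-15.604,5.587) [heading=294, draw]
  FD 15: (-15.604,5.587) -> (-9.503,-8.116) [heading=294, draw]
  -- iteration 3/3 --
  RT 90: heading 294 -> 204
  RT 123: heading 204 -> 81
  FD 7: (-9.503,-8.116) -> (-8.408,-1.202) [heading=81, draw]
  FD 15: (-8.408,-1.202) -> (-6.061,13.613) [heading=81, draw]
]
Final: pos=(-6.061,13.613), heading=81, 6 segment(s) drawn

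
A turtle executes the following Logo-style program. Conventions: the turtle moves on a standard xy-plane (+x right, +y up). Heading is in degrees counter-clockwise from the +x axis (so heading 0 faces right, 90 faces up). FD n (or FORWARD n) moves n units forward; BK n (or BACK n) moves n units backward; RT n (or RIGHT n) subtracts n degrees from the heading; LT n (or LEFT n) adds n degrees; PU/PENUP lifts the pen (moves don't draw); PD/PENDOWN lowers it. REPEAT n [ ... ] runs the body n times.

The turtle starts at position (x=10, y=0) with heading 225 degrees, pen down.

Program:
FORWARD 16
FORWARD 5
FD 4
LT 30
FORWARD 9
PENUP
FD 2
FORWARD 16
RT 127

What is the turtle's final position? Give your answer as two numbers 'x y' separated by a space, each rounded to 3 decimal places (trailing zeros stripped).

Executing turtle program step by step:
Start: pos=(10,0), heading=225, pen down
FD 16: (10,0) -> (-1.314,-11.314) [heading=225, draw]
FD 5: (-1.314,-11.314) -> (-4.849,-14.849) [heading=225, draw]
FD 4: (-4.849,-14.849) -> (-7.678,-17.678) [heading=225, draw]
LT 30: heading 225 -> 255
FD 9: (-7.678,-17.678) -> (-10.007,-26.371) [heading=255, draw]
PU: pen up
FD 2: (-10.007,-26.371) -> (-10.525,-28.303) [heading=255, move]
FD 16: (-10.525,-28.303) -> (-14.666,-43.758) [heading=255, move]
RT 127: heading 255 -> 128
Final: pos=(-14.666,-43.758), heading=128, 4 segment(s) drawn

Answer: -14.666 -43.758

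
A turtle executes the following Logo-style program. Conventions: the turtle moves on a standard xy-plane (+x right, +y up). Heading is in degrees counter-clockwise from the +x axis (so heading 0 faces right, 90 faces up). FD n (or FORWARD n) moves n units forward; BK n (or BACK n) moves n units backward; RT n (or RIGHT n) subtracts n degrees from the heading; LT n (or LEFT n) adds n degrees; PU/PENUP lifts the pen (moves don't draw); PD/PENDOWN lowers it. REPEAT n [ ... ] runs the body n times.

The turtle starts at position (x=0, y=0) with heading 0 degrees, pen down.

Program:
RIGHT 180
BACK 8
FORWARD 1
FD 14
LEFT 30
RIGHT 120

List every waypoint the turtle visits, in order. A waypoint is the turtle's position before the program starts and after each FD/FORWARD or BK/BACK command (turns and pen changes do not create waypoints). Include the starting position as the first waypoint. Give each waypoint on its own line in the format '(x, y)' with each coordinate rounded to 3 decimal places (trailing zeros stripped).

Executing turtle program step by step:
Start: pos=(0,0), heading=0, pen down
RT 180: heading 0 -> 180
BK 8: (0,0) -> (8,0) [heading=180, draw]
FD 1: (8,0) -> (7,0) [heading=180, draw]
FD 14: (7,0) -> (-7,0) [heading=180, draw]
LT 30: heading 180 -> 210
RT 120: heading 210 -> 90
Final: pos=(-7,0), heading=90, 3 segment(s) drawn
Waypoints (4 total):
(0, 0)
(8, 0)
(7, 0)
(-7, 0)

Answer: (0, 0)
(8, 0)
(7, 0)
(-7, 0)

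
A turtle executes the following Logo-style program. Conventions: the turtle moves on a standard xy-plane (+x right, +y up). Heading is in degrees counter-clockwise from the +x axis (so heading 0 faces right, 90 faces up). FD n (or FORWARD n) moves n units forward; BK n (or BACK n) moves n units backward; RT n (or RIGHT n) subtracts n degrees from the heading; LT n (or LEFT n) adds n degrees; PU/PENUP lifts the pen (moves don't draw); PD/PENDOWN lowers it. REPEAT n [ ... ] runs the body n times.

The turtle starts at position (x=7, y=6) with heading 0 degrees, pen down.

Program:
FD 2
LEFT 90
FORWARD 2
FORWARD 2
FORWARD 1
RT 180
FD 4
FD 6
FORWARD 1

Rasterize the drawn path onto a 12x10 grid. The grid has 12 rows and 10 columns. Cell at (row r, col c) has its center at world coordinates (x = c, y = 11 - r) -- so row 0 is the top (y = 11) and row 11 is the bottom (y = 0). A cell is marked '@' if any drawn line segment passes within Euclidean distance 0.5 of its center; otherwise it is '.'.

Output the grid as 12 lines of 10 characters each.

Segment 0: (7,6) -> (9,6)
Segment 1: (9,6) -> (9,8)
Segment 2: (9,8) -> (9,10)
Segment 3: (9,10) -> (9,11)
Segment 4: (9,11) -> (9,7)
Segment 5: (9,7) -> (9,1)
Segment 6: (9,1) -> (9,0)

Answer: .........@
.........@
.........@
.........@
.........@
.......@@@
.........@
.........@
.........@
.........@
.........@
.........@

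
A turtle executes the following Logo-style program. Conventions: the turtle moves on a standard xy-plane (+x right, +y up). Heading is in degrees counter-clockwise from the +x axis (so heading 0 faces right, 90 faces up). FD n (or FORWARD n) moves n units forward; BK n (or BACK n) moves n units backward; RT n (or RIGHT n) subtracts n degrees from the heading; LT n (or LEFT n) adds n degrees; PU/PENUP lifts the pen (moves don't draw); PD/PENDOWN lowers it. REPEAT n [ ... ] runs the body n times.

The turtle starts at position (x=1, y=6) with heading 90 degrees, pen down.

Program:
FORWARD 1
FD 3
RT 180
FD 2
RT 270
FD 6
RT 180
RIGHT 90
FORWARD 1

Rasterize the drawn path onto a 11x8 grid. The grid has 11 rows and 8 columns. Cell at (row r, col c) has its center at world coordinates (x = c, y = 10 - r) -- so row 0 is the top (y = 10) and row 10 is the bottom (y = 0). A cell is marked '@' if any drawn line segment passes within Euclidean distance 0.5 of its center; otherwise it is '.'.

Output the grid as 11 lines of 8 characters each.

Answer: .@......
.@.....@
.@@@@@@@
.@......
.@......
........
........
........
........
........
........

Derivation:
Segment 0: (1,6) -> (1,7)
Segment 1: (1,7) -> (1,10)
Segment 2: (1,10) -> (1,8)
Segment 3: (1,8) -> (7,8)
Segment 4: (7,8) -> (7,9)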